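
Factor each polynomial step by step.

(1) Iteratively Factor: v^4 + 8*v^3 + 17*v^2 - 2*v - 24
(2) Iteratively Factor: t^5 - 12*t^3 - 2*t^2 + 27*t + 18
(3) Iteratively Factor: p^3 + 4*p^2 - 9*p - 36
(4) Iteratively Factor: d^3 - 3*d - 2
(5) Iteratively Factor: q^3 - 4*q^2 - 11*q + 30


(1) = (v + 4)*(v^3 + 4*v^2 + v - 6) = (v + 2)*(v + 4)*(v^2 + 2*v - 3) = (v - 1)*(v + 2)*(v + 4)*(v + 3)
(2) = (t - 2)*(t^4 + 2*t^3 - 8*t^2 - 18*t - 9) = (t - 3)*(t - 2)*(t^3 + 5*t^2 + 7*t + 3) = (t - 3)*(t - 2)*(t + 3)*(t^2 + 2*t + 1) = (t - 3)*(t - 2)*(t + 1)*(t + 3)*(t + 1)
(3) = (p + 3)*(p^2 + p - 12) = (p - 3)*(p + 3)*(p + 4)
(4) = (d + 1)*(d^2 - d - 2) = (d - 2)*(d + 1)*(d + 1)
(5) = (q - 5)*(q^2 + q - 6) = (q - 5)*(q - 2)*(q + 3)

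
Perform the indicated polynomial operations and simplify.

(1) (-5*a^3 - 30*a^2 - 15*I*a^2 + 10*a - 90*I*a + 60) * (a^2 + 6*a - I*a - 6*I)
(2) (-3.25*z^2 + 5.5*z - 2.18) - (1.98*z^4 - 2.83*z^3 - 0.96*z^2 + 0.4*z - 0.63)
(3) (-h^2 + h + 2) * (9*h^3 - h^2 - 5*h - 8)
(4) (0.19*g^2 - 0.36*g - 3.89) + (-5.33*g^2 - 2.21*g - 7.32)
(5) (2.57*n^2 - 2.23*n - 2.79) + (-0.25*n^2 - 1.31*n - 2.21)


(1) = -5*a^5 - 60*a^4 - 10*I*a^4 - 185*a^3 - 120*I*a^3 - 60*a^2 - 370*I*a^2 - 180*a - 120*I*a - 360*I
(2) = -1.98*z^4 + 2.83*z^3 - 2.29*z^2 + 5.1*z - 1.55
(3) = -9*h^5 + 10*h^4 + 22*h^3 + h^2 - 18*h - 16
(4) = -5.14*g^2 - 2.57*g - 11.21
(5) = 2.32*n^2 - 3.54*n - 5.0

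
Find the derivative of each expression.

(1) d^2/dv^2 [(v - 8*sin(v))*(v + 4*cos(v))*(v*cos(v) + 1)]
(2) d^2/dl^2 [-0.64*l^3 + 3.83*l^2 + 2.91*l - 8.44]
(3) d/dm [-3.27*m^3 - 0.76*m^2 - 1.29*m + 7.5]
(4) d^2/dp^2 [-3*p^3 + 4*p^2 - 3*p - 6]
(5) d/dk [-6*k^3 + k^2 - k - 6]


(1) = -v^3*cos(v) - 6*v^2*sin(v) + 16*v^2*sin(2*v) - 8*v^2*cos(2*v) + 16*v*sin(v) - 16*v*sin(2*v) + 72*v*sin(3*v) + 2*v*cos(v) - 32*v*cos(2*v) - 8*sin(v) + 56*sin(2*v) - 32*cos(v) + 4*cos(2*v) - 48*cos(3*v) + 6
(2) = 7.66 - 3.84*l
(3) = -9.81*m^2 - 1.52*m - 1.29
(4) = 8 - 18*p
(5) = -18*k^2 + 2*k - 1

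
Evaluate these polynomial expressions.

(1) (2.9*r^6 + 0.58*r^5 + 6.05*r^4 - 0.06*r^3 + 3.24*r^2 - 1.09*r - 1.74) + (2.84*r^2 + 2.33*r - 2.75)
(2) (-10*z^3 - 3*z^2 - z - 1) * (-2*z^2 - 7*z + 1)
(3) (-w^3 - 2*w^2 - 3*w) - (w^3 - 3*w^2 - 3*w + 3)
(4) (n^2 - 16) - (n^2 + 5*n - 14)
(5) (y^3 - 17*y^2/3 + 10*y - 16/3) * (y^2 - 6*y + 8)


(1) = 2.9*r^6 + 0.58*r^5 + 6.05*r^4 - 0.06*r^3 + 6.08*r^2 + 1.24*r - 4.49
(2) = 20*z^5 + 76*z^4 + 13*z^3 + 6*z^2 + 6*z - 1
(3) = -2*w^3 + w^2 - 3
(4) = -5*n - 2
(5) = y^5 - 35*y^4/3 + 52*y^3 - 332*y^2/3 + 112*y - 128/3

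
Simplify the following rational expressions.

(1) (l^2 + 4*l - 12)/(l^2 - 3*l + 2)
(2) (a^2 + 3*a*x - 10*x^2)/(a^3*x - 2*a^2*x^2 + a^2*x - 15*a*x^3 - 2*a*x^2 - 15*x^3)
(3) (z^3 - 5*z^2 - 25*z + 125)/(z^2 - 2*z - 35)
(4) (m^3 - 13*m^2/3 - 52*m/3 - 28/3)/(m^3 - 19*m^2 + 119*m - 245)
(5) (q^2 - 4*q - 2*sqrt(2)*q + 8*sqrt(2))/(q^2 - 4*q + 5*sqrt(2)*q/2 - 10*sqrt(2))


(1) = (l + 6)/(l - 1)
(2) = (-a^2 - 3*a*x + 10*x^2)/(-a^3*x + 2*a^2*x^2 - a^2*x + 15*a*x^3 + 2*a*x^2 + 15*x^3)
(3) = (z^2 - 10*z + 25)/(z - 7)
(4) = (3*m^2 + 8*m + 4)/(3*m^2 - 36*m + 105)
(5) = (2*q - 4*sqrt(2))/(2*q + 5*sqrt(2))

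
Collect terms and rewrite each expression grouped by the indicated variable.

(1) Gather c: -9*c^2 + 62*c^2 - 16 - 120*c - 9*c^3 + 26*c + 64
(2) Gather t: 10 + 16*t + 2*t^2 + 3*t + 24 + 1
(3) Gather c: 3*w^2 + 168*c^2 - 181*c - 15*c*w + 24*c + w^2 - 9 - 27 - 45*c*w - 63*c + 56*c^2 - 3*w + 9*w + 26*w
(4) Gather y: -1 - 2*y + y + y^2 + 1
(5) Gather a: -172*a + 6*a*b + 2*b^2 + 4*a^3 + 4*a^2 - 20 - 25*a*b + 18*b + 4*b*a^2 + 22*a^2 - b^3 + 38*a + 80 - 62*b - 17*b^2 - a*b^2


(1) = -9*c^3 + 53*c^2 - 94*c + 48
(2) = 2*t^2 + 19*t + 35
(3) = 224*c^2 + c*(-60*w - 220) + 4*w^2 + 32*w - 36
(4) = y^2 - y
(5) = 4*a^3 + a^2*(4*b + 26) + a*(-b^2 - 19*b - 134) - b^3 - 15*b^2 - 44*b + 60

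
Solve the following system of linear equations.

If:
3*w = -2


Then:
w = -2/3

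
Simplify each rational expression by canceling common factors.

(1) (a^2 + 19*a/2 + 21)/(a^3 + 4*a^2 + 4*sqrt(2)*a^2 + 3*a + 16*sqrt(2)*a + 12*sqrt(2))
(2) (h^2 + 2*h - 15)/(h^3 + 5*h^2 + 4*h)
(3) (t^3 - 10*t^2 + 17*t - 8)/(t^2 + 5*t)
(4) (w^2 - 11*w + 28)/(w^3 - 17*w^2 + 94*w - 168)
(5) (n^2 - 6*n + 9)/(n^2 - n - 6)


(1) = (2*a^2 + 19*a + 42)/(2*a^3 + a^2*(8 + 8*sqrt(2)) + a*(6 + 32*sqrt(2)) + 24*sqrt(2))
(2) = (h^2 + 2*h - 15)/(h^3 + 5*h^2 + 4*h)
(3) = (t^3 - 10*t^2 + 17*t - 8)/(t^2 + 5*t)
(4) = 1/(w - 6)
(5) = (n - 3)/(n + 2)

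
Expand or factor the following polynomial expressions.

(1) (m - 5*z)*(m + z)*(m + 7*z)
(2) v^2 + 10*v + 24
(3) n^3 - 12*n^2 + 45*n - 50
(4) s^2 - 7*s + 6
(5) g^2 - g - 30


(1) = m^3 + 3*m^2*z - 33*m*z^2 - 35*z^3
(2) = (v + 4)*(v + 6)
(3) = (n - 5)^2*(n - 2)
(4) = (s - 6)*(s - 1)
(5) = (g - 6)*(g + 5)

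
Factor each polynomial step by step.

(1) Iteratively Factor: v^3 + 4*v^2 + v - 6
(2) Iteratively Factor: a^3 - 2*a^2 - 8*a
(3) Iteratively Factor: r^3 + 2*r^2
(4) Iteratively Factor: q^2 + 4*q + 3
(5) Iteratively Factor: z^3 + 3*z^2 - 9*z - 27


(1) = (v + 2)*(v^2 + 2*v - 3) = (v + 2)*(v + 3)*(v - 1)
(2) = (a + 2)*(a^2 - 4*a) = a*(a + 2)*(a - 4)
(3) = (r)*(r^2 + 2*r) = r^2*(r + 2)
(4) = (q + 3)*(q + 1)
(5) = (z - 3)*(z^2 + 6*z + 9) = (z - 3)*(z + 3)*(z + 3)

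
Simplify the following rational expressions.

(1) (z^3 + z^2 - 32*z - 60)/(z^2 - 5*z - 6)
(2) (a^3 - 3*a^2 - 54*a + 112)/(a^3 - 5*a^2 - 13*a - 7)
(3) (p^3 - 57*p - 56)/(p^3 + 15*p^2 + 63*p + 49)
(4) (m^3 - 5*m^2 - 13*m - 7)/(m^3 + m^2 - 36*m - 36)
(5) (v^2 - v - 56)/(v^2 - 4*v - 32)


(1) = (z^2 + 7*z + 10)/(z + 1)
(2) = (a^3 - 3*a^2 - 54*a + 112)/(a^3 - 5*a^2 - 13*a - 7)
(3) = (p - 8)/(p + 7)
(4) = (m^2 - 6*m - 7)/(m^2 - 36)
(5) = (v + 7)/(v + 4)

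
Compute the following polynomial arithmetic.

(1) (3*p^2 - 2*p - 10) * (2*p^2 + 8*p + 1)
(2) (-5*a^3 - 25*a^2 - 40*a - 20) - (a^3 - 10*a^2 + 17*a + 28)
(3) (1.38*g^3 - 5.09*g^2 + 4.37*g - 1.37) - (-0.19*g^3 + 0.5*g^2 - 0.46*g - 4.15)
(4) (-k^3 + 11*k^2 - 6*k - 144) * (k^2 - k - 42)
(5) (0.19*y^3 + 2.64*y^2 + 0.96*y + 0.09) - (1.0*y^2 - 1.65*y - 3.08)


(1) = 6*p^4 + 20*p^3 - 33*p^2 - 82*p - 10
(2) = -6*a^3 - 15*a^2 - 57*a - 48
(3) = 1.57*g^3 - 5.59*g^2 + 4.83*g + 2.78
(4) = -k^5 + 12*k^4 + 25*k^3 - 600*k^2 + 396*k + 6048
(5) = 0.19*y^3 + 1.64*y^2 + 2.61*y + 3.17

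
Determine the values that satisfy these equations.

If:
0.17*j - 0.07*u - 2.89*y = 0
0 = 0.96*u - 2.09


Then:
j = 17.0*y + 0.896446078431373
u = 2.18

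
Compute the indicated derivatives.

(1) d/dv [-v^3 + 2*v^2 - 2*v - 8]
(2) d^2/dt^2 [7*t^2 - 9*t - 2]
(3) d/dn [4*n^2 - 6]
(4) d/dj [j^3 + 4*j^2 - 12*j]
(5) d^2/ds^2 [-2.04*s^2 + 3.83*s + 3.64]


(1) = -3*v^2 + 4*v - 2
(2) = 14
(3) = 8*n
(4) = 3*j^2 + 8*j - 12
(5) = -4.08000000000000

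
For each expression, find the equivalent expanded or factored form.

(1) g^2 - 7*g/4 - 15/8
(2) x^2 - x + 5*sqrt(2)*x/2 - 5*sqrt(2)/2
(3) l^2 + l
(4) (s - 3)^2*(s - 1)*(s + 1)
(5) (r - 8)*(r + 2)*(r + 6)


(1) = (g - 5/2)*(g + 3/4)
(2) = (x - 1)*(x + 5*sqrt(2)/2)
(3) = l*(l + 1)
(4) = s^4 - 6*s^3 + 8*s^2 + 6*s - 9
(5) = r^3 - 52*r - 96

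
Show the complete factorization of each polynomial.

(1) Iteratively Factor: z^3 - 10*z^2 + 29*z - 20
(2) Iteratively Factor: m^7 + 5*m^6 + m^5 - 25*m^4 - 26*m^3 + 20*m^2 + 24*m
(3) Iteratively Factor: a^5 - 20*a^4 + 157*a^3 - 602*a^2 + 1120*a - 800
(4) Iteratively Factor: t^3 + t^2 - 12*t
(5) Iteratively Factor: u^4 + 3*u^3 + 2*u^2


(1) = (z - 5)*(z^2 - 5*z + 4) = (z - 5)*(z - 1)*(z - 4)
(2) = (m + 2)*(m^6 + 3*m^5 - 5*m^4 - 15*m^3 + 4*m^2 + 12*m) = (m - 1)*(m + 2)*(m^5 + 4*m^4 - m^3 - 16*m^2 - 12*m) = m*(m - 1)*(m + 2)*(m^4 + 4*m^3 - m^2 - 16*m - 12) = m*(m - 1)*(m + 2)*(m + 3)*(m^3 + m^2 - 4*m - 4) = m*(m - 2)*(m - 1)*(m + 2)*(m + 3)*(m^2 + 3*m + 2) = m*(m - 2)*(m - 1)*(m + 1)*(m + 2)*(m + 3)*(m + 2)
(3) = (a - 5)*(a^4 - 15*a^3 + 82*a^2 - 192*a + 160) = (a - 5)*(a - 4)*(a^3 - 11*a^2 + 38*a - 40) = (a - 5)*(a - 4)^2*(a^2 - 7*a + 10) = (a - 5)*(a - 4)^2*(a - 2)*(a - 5)
(4) = (t)*(t^2 + t - 12) = t*(t + 4)*(t - 3)
(5) = (u + 1)*(u^3 + 2*u^2) = u*(u + 1)*(u^2 + 2*u) = u^2*(u + 1)*(u + 2)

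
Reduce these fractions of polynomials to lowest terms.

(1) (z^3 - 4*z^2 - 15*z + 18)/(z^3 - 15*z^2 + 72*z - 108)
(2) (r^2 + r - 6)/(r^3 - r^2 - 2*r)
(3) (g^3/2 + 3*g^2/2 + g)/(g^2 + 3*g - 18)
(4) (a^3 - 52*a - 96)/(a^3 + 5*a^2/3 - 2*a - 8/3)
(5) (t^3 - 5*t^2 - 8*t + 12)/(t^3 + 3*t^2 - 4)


(1) = (z^2 + 2*z - 3)/(z^2 - 9*z + 18)
(2) = (r + 3)/(r^2 + r)
(3) = (g^3 + 3*g^2 + 2*g)/(2*g^2 + 6*g - 36)
(4) = (3*a^2 - 6*a - 144)/(3*a^2 - a - 4)
(5) = (t - 6)/(t + 2)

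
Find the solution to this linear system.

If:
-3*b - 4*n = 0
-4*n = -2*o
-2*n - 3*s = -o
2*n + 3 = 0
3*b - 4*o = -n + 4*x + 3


Then:
b = 2
n = -3/2
o = -3
s = 0
x = 27/8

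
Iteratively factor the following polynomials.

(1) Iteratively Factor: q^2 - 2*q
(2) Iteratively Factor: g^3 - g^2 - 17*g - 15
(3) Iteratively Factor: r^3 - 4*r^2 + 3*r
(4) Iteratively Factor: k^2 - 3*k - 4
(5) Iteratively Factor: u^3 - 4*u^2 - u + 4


(1) = (q)*(q - 2)
(2) = (g + 1)*(g^2 - 2*g - 15) = (g - 5)*(g + 1)*(g + 3)
(3) = (r - 1)*(r^2 - 3*r) = (r - 3)*(r - 1)*(r)
(4) = (k - 4)*(k + 1)
(5) = (u - 1)*(u^2 - 3*u - 4) = (u - 4)*(u - 1)*(u + 1)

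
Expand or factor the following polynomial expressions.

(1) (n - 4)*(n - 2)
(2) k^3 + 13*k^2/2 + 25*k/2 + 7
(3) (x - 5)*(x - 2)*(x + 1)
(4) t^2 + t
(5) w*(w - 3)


(1) = n^2 - 6*n + 8
(2) = (k + 1)*(k + 2)*(k + 7/2)
(3) = x^3 - 6*x^2 + 3*x + 10
(4) = t*(t + 1)
(5) = w^2 - 3*w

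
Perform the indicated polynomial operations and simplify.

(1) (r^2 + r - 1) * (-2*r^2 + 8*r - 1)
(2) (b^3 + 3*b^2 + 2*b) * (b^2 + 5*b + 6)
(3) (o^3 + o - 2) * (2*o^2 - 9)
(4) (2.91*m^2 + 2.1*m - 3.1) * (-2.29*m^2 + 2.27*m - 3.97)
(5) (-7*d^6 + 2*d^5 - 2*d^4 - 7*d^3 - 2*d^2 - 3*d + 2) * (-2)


(1) = -2*r^4 + 6*r^3 + 9*r^2 - 9*r + 1
(2) = b^5 + 8*b^4 + 23*b^3 + 28*b^2 + 12*b
(3) = 2*o^5 - 7*o^3 - 4*o^2 - 9*o + 18
(4) = -6.6639*m^4 + 1.7967*m^3 + 0.3133*m^2 - 15.374*m + 12.307
(5) = 14*d^6 - 4*d^5 + 4*d^4 + 14*d^3 + 4*d^2 + 6*d - 4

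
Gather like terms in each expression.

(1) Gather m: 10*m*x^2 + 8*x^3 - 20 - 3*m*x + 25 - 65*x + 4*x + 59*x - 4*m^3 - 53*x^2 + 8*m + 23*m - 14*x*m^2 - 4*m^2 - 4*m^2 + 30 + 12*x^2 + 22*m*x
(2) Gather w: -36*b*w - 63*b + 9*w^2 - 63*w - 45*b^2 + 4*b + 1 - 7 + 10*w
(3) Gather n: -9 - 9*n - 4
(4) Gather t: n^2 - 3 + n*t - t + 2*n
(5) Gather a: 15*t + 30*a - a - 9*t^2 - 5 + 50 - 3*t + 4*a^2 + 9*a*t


(1) = -4*m^3 + m^2*(-14*x - 8) + m*(10*x^2 + 19*x + 31) + 8*x^3 - 41*x^2 - 2*x + 35
(2) = -45*b^2 - 59*b + 9*w^2 + w*(-36*b - 53) - 6
(3) = -9*n - 13
(4) = n^2 + 2*n + t*(n - 1) - 3
(5) = 4*a^2 + a*(9*t + 29) - 9*t^2 + 12*t + 45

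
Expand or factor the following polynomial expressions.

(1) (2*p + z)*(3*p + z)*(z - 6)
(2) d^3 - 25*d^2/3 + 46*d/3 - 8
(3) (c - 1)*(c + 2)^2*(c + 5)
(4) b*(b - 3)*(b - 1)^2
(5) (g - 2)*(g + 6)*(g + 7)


(1) = 6*p^2*z - 36*p^2 + 5*p*z^2 - 30*p*z + z^3 - 6*z^2
(2) = (d - 6)*(d - 4/3)*(d - 1)
(3) = c^4 + 8*c^3 + 15*c^2 - 4*c - 20
(4) = b^4 - 5*b^3 + 7*b^2 - 3*b
(5) = g^3 + 11*g^2 + 16*g - 84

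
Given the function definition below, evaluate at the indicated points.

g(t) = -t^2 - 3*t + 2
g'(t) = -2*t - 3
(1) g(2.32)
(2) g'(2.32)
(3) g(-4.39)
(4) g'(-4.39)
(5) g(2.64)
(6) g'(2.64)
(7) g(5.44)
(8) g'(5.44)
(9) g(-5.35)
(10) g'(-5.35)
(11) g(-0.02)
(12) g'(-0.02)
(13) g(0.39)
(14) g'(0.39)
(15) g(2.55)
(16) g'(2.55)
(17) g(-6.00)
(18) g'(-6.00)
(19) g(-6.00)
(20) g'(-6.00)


(1) = -10.34
(2) = -7.64
(3) = -4.10
(4) = 5.78
(5) = -12.89
(6) = -8.28
(7) = -43.91
(8) = -13.88
(9) = -10.57
(10) = 7.70
(11) = 2.06
(12) = -2.96
(13) = 0.68
(14) = -3.78
(15) = -12.15
(16) = -8.10
(17) = -16.00
(18) = 9.00
(19) = -16.00
(20) = 9.00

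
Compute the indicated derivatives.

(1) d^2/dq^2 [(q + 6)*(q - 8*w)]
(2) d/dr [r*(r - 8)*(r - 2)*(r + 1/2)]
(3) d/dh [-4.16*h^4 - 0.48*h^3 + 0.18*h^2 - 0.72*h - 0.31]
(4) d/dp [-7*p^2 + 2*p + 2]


(1) = 2
(2) = 4*r^3 - 57*r^2/2 + 22*r + 8
(3) = -16.64*h^3 - 1.44*h^2 + 0.36*h - 0.72
(4) = 2 - 14*p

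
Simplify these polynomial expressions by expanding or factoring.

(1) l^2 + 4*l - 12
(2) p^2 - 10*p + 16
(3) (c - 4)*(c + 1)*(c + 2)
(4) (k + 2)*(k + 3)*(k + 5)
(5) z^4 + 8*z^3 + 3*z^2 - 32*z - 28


(1) = (l - 2)*(l + 6)
(2) = (p - 8)*(p - 2)
(3) = c^3 - c^2 - 10*c - 8
(4) = k^3 + 10*k^2 + 31*k + 30
(5) = (z - 2)*(z + 1)*(z + 2)*(z + 7)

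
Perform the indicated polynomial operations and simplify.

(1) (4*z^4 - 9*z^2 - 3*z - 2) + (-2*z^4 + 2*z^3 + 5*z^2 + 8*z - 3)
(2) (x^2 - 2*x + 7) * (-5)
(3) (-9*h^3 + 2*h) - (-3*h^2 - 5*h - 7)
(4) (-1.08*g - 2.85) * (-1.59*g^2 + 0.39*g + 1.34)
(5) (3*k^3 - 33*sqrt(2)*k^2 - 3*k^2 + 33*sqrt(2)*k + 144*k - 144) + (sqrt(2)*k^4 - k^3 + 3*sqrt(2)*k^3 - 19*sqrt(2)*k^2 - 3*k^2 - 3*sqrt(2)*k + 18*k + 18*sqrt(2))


(1) = 2*z^4 + 2*z^3 - 4*z^2 + 5*z - 5
(2) = -5*x^2 + 10*x - 35
(3) = -9*h^3 + 3*h^2 + 7*h + 7
(4) = 1.7172*g^3 + 4.1103*g^2 - 2.5587*g - 3.819
(5) = sqrt(2)*k^4 + 2*k^3 + 3*sqrt(2)*k^3 - 52*sqrt(2)*k^2 - 6*k^2 + 30*sqrt(2)*k + 162*k - 144 + 18*sqrt(2)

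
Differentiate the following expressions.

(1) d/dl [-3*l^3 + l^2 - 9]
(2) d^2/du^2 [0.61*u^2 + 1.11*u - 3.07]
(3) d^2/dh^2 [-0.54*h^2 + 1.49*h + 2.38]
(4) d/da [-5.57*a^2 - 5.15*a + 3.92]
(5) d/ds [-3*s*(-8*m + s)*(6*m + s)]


(1) = l*(2 - 9*l)
(2) = 1.22000000000000
(3) = -1.08000000000000
(4) = -11.14*a - 5.15
(5) = 144*m^2 + 12*m*s - 9*s^2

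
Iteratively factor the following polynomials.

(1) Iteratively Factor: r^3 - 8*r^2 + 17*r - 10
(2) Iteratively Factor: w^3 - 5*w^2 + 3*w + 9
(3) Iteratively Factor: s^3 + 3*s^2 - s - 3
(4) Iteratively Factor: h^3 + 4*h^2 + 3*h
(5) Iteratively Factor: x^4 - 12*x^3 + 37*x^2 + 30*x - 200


(1) = (r - 1)*(r^2 - 7*r + 10) = (r - 5)*(r - 1)*(r - 2)
(2) = (w - 3)*(w^2 - 2*w - 3) = (w - 3)^2*(w + 1)
(3) = (s + 3)*(s^2 - 1) = (s - 1)*(s + 3)*(s + 1)
(4) = (h)*(h^2 + 4*h + 3) = h*(h + 1)*(h + 3)
(5) = (x - 4)*(x^3 - 8*x^2 + 5*x + 50) = (x - 4)*(x + 2)*(x^2 - 10*x + 25) = (x - 5)*(x - 4)*(x + 2)*(x - 5)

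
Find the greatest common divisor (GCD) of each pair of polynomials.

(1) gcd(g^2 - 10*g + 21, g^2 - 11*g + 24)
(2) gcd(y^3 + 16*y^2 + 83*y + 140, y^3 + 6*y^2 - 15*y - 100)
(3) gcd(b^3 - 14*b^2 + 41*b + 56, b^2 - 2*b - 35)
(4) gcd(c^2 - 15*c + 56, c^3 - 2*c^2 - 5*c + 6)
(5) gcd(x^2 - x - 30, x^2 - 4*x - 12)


(1) = gcd((g - 7)*(g - 3), (g - 8)*(g - 3)) = g - 3
(2) = gcd((y + 4)*(y + 5)*(y + 7), (y - 4)*(y + 5)^2) = y + 5
(3) = gcd((b - 8)*(b - 7)*(b + 1), (b - 7)*(b + 5)) = b - 7
(4) = gcd((c - 8)*(c - 7), (c - 3)*(c - 1)*(c + 2)) = 1
(5) = gcd((x - 6)*(x + 5), (x - 6)*(x + 2)) = x - 6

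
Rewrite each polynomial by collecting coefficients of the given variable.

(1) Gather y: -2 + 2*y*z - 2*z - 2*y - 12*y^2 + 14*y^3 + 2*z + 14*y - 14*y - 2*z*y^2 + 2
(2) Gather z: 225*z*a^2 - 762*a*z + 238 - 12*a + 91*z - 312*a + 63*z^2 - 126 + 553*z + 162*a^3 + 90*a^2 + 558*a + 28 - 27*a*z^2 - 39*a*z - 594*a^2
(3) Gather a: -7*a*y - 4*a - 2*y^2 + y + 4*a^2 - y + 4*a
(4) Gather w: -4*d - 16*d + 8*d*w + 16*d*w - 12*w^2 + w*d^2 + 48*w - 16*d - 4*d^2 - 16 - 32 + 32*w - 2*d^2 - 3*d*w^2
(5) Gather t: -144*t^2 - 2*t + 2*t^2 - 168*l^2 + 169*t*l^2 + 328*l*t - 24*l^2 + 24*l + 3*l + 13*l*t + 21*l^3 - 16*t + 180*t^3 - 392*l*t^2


(1) = 14*y^3 + y^2*(-2*z - 12) + y*(2*z - 2)
(2) = 162*a^3 - 504*a^2 + 234*a + z^2*(63 - 27*a) + z*(225*a^2 - 801*a + 644) + 140
(3) = 4*a^2 - 7*a*y - 2*y^2
(4) = -6*d^2 - 36*d + w^2*(-3*d - 12) + w*(d^2 + 24*d + 80) - 48
(5) = 21*l^3 - 192*l^2 + 27*l + 180*t^3 + t^2*(-392*l - 142) + t*(169*l^2 + 341*l - 18)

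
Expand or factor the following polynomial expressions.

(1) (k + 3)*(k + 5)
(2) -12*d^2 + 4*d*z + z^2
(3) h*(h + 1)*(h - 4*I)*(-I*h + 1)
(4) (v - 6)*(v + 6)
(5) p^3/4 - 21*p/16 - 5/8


(1) = k^2 + 8*k + 15
(2) = (-2*d + z)*(6*d + z)
(3) = -I*h^4 - 3*h^3 - I*h^3 - 3*h^2 - 4*I*h^2 - 4*I*h
(4) = v^2 - 36
(5) = (p/4 + 1/2)*(p - 5/2)*(p + 1/2)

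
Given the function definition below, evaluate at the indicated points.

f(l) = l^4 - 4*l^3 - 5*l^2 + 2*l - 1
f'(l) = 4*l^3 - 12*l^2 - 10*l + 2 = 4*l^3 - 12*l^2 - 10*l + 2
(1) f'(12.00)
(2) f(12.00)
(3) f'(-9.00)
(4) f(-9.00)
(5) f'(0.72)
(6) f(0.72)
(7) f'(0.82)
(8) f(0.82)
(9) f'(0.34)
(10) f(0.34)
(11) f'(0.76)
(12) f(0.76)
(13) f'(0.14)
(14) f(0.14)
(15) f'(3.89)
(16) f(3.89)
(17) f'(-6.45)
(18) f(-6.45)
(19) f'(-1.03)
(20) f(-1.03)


(1) = 5066.00
(2) = 13127.00
(3) = -3796.00
(4) = 9053.00
(5) = -9.93
(6) = -3.38
(7) = -12.06
(8) = -4.48
(9) = -2.63
(10) = -1.04
(11) = -10.78
(12) = -3.79
(13) = 0.38
(14) = -0.83
(15) = 16.97
(16) = -75.36
(17) = -1506.07
(18) = 2582.20
(19) = -4.80
(20) = -2.87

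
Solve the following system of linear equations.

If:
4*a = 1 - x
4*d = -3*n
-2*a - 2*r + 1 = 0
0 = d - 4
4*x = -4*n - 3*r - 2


Then:
a = -83/114
d = 4
n = -16/3
r = 70/57
x = 223/57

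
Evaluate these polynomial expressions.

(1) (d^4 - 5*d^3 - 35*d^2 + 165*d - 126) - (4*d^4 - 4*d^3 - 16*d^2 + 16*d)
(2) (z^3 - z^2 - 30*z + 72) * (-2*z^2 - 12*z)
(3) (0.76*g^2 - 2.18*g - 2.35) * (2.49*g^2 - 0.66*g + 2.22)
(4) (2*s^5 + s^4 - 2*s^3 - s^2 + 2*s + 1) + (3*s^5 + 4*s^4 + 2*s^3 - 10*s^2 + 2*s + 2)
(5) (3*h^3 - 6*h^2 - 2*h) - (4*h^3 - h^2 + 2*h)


(1) = -3*d^4 - d^3 - 19*d^2 + 149*d - 126
(2) = -2*z^5 - 10*z^4 + 72*z^3 + 216*z^2 - 864*z
(3) = 1.8924*g^4 - 5.9298*g^3 - 2.7255*g^2 - 3.2886*g - 5.217
(4) = 5*s^5 + 5*s^4 - 11*s^2 + 4*s + 3
(5) = -h^3 - 5*h^2 - 4*h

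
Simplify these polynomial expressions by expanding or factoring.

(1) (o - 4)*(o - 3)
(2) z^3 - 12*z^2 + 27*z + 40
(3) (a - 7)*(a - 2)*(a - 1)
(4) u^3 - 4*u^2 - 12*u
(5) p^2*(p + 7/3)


(1) = o^2 - 7*o + 12
(2) = (z - 8)*(z - 5)*(z + 1)
(3) = a^3 - 10*a^2 + 23*a - 14
(4) = u*(u - 6)*(u + 2)
(5) = p^3 + 7*p^2/3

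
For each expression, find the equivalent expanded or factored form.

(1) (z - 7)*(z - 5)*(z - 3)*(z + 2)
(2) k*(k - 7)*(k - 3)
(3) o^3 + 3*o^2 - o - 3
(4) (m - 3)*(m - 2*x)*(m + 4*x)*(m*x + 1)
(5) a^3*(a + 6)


(1) = z^4 - 13*z^3 + 41*z^2 + 37*z - 210
(2) = k^3 - 10*k^2 + 21*k
(3) = (o - 1)*(o + 1)*(o + 3)
(4) = m^4*x + 2*m^3*x^2 - 3*m^3*x + m^3 - 8*m^2*x^3 - 6*m^2*x^2 + 2*m^2*x - 3*m^2 + 24*m*x^3 - 8*m*x^2 - 6*m*x + 24*x^2
(5) = a^4 + 6*a^3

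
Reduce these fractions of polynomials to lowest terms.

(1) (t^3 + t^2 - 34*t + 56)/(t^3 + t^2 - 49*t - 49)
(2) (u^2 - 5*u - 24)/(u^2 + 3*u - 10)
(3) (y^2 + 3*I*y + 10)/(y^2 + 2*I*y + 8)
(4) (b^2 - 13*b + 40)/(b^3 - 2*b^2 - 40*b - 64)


(1) = (t^2 - 6*t + 8)/(t^2 - 6*t - 7)
(2) = (u^2 - 5*u - 24)/(u^2 + 3*u - 10)
(3) = (y + 5*I)/(y + 4*I)
(4) = (b - 5)/(b^2 + 6*b + 8)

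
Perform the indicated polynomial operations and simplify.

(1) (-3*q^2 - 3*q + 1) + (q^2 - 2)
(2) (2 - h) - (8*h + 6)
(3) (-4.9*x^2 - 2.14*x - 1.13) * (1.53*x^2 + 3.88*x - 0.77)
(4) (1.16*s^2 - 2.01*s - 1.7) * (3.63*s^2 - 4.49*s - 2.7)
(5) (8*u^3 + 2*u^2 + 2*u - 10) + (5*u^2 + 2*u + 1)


(1) = -2*q^2 - 3*q - 1
(2) = -9*h - 4
(3) = -7.497*x^4 - 22.2862*x^3 - 6.2591*x^2 - 2.7366*x + 0.8701
(4) = 4.2108*s^4 - 12.5047*s^3 - 0.2781*s^2 + 13.06*s + 4.59
(5) = 8*u^3 + 7*u^2 + 4*u - 9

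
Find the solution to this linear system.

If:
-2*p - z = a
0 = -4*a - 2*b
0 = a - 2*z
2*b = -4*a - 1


Then:
No Solution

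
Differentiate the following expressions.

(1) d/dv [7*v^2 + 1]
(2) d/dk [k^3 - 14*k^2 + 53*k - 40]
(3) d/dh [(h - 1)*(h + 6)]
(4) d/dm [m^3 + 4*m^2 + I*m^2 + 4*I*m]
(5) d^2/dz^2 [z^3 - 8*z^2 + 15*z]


(1) = 14*v
(2) = 3*k^2 - 28*k + 53
(3) = 2*h + 5
(4) = 3*m^2 + 2*m*(4 + I) + 4*I
(5) = 6*z - 16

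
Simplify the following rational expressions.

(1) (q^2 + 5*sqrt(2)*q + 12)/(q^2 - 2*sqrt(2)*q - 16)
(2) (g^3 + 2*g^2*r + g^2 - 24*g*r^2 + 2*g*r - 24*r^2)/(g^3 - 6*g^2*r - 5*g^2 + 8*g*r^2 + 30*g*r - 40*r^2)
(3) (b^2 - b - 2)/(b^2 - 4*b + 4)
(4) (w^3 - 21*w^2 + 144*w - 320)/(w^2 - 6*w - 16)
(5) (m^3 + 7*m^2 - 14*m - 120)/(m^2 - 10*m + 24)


(1) = (q + 3*sqrt(2))/(q - 4*sqrt(2))
(2) = (-g^2 - 6*g*r - g - 6*r)/(-g^2 + 2*g*r + 5*g - 10*r)
(3) = (b + 1)/(b - 2)
(4) = (w^2 - 13*w + 40)/(w + 2)
(5) = (m^2 + 11*m + 30)/(m - 6)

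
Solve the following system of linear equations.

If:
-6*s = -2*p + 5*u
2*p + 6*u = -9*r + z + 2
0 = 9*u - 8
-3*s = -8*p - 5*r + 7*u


Then:
p = 158/159 - 5*z/53
r = 7*z/53 - 94/159
s = -5*z/159 - 586/1431
u = 8/9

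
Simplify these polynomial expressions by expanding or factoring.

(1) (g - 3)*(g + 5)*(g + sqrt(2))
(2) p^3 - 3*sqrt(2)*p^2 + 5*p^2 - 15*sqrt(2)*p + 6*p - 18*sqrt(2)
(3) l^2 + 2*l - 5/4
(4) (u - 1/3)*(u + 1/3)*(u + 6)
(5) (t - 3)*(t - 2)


(1) = g^3 + sqrt(2)*g^2 + 2*g^2 - 15*g + 2*sqrt(2)*g - 15*sqrt(2)
(2) = (p + 2)*(p + 3)*(p - 3*sqrt(2))
(3) = (l - 1/2)*(l + 5/2)
(4) = u^3 + 6*u^2 - u/9 - 2/3
(5) = t^2 - 5*t + 6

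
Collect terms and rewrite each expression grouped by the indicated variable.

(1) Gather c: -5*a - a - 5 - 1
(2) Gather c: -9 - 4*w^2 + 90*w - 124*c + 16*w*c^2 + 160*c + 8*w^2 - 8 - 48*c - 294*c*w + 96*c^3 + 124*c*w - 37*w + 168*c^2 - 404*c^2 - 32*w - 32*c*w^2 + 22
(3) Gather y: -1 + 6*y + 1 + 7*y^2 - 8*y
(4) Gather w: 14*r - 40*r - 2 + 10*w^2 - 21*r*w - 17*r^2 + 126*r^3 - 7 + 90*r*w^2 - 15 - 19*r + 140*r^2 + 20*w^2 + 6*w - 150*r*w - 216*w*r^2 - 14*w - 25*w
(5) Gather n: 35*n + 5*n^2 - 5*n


(1) = -6*a - 6
(2) = 96*c^3 + c^2*(16*w - 236) + c*(-32*w^2 - 170*w - 12) + 4*w^2 + 21*w + 5
(3) = 7*y^2 - 2*y
(4) = 126*r^3 + 123*r^2 - 45*r + w^2*(90*r + 30) + w*(-216*r^2 - 171*r - 33) - 24
(5) = 5*n^2 + 30*n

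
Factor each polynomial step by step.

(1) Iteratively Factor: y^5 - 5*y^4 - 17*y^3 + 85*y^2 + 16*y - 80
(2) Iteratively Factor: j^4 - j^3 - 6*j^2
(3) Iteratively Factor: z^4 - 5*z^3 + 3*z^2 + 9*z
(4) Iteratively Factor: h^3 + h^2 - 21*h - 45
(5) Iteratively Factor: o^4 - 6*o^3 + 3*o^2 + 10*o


(1) = (y + 4)*(y^4 - 9*y^3 + 19*y^2 + 9*y - 20) = (y - 5)*(y + 4)*(y^3 - 4*y^2 - y + 4) = (y - 5)*(y - 4)*(y + 4)*(y^2 - 1) = (y - 5)*(y - 4)*(y + 1)*(y + 4)*(y - 1)
(2) = (j - 3)*(j^3 + 2*j^2) = (j - 3)*(j + 2)*(j^2) = j*(j - 3)*(j + 2)*(j)
(3) = (z - 3)*(z^3 - 2*z^2 - 3*z) = (z - 3)^2*(z^2 + z) = (z - 3)^2*(z + 1)*(z)
(4) = (h - 5)*(h^2 + 6*h + 9) = (h - 5)*(h + 3)*(h + 3)
(5) = (o - 2)*(o^3 - 4*o^2 - 5*o) = o*(o - 2)*(o^2 - 4*o - 5) = o*(o - 5)*(o - 2)*(o + 1)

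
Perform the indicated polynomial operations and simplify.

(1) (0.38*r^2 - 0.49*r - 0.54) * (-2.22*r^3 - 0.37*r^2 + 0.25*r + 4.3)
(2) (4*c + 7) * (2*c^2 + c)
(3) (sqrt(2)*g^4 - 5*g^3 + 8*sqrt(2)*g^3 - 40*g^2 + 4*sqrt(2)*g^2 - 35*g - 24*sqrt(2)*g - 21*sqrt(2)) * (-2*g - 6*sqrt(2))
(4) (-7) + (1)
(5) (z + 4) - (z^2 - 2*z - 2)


(1) = -0.8436*r^5 + 0.9472*r^4 + 1.4751*r^3 + 1.7113*r^2 - 2.242*r - 2.322
(2) = 8*c^3 + 18*c^2 + 7*c
(3) = -2*sqrt(2)*g^5 - 16*sqrt(2)*g^4 - 2*g^4 - 16*g^3 + 22*sqrt(2)*g^3 + 22*g^2 + 288*sqrt(2)*g^2 + 288*g + 252*sqrt(2)*g + 252
(4) = -6
(5) = -z^2 + 3*z + 6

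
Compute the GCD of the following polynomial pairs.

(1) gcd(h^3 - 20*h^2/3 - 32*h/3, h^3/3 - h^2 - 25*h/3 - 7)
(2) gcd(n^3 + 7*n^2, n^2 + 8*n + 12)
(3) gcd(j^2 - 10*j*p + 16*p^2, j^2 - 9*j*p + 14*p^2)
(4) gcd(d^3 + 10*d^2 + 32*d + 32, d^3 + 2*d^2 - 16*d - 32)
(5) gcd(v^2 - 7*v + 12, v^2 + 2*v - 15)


(1) = gcd(h*(h - 8)*(h + 4/3), (h/3 + 1/3)*(h - 7)*(h + 3)) = 1
(2) = 1
(3) = gcd((j - 8*p)*(j - 2*p), (j - 7*p)*(j - 2*p)) = -j + 2*p
(4) = gcd((d + 2)*(d + 4)^2, (d - 4)*(d + 2)*(d + 4)) = d^2 + 6*d + 8
(5) = gcd((v - 4)*(v - 3), (v - 3)*(v + 5)) = v - 3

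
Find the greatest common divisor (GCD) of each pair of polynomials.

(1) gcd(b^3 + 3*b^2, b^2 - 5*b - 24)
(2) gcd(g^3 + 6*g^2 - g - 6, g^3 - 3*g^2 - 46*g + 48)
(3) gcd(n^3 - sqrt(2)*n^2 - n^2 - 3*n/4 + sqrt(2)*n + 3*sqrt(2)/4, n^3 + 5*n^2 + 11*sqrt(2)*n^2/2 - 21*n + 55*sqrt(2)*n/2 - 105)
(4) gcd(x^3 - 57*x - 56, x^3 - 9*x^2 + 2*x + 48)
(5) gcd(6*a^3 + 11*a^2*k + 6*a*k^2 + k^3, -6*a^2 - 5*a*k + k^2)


(1) = b + 3
(2) = gcd((g - 1)*(g + 1)*(g + 6), (g - 8)*(g - 1)*(g + 6)) = g^2 + 5*g - 6
(3) = 1
(4) = gcd((x - 8)*(x + 1)*(x + 7), (x - 8)*(x - 3)*(x + 2)) = x - 8
(5) = gcd((a + k)*(2*a + k)*(3*a + k), (-6*a + k)*(a + k)) = a + k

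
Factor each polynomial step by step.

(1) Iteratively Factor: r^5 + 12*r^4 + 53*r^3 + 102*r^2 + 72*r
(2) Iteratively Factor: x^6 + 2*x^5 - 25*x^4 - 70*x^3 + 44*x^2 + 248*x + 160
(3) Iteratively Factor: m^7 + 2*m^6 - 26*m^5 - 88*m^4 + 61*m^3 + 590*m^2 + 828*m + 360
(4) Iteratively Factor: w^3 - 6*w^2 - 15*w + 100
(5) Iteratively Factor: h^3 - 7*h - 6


(1) = (r + 4)*(r^4 + 8*r^3 + 21*r^2 + 18*r) = (r + 3)*(r + 4)*(r^3 + 5*r^2 + 6*r) = r*(r + 3)*(r + 4)*(r^2 + 5*r + 6) = r*(r + 2)*(r + 3)*(r + 4)*(r + 3)
(2) = (x + 2)*(x^5 - 25*x^3 - 20*x^2 + 84*x + 80) = (x + 2)*(x + 4)*(x^4 - 4*x^3 - 9*x^2 + 16*x + 20) = (x + 1)*(x + 2)*(x + 4)*(x^3 - 5*x^2 - 4*x + 20) = (x - 5)*(x + 1)*(x + 2)*(x + 4)*(x^2 - 4) = (x - 5)*(x - 2)*(x + 1)*(x + 2)*(x + 4)*(x + 2)
(3) = (m + 3)*(m^6 - m^5 - 23*m^4 - 19*m^3 + 118*m^2 + 236*m + 120) = (m + 2)*(m + 3)*(m^5 - 3*m^4 - 17*m^3 + 15*m^2 + 88*m + 60) = (m - 5)*(m + 2)*(m + 3)*(m^4 + 2*m^3 - 7*m^2 - 20*m - 12) = (m - 5)*(m + 2)^2*(m + 3)*(m^3 - 7*m - 6) = (m - 5)*(m + 1)*(m + 2)^2*(m + 3)*(m^2 - m - 6) = (m - 5)*(m - 3)*(m + 1)*(m + 2)^2*(m + 3)*(m + 2)
(4) = (w + 4)*(w^2 - 10*w + 25) = (w - 5)*(w + 4)*(w - 5)
(5) = (h + 2)*(h^2 - 2*h - 3) = (h + 1)*(h + 2)*(h - 3)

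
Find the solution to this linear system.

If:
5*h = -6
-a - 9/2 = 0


Then:
a = -9/2
h = -6/5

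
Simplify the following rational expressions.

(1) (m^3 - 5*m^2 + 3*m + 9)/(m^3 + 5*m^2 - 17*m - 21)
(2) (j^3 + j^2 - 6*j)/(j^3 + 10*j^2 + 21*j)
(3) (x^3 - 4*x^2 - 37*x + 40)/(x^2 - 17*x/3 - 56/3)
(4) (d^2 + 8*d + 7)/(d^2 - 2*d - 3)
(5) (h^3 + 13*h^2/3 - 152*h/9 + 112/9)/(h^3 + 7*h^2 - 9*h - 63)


(1) = (m - 3)/(m + 7)
(2) = (j - 2)/(j + 7)
(3) = (3*x^2 + 12*x - 15)/(3*x + 7)
(4) = (d + 7)/(d - 3)
(5) = (9*h^2 - 24*h + 16)/(9*h^2 - 81)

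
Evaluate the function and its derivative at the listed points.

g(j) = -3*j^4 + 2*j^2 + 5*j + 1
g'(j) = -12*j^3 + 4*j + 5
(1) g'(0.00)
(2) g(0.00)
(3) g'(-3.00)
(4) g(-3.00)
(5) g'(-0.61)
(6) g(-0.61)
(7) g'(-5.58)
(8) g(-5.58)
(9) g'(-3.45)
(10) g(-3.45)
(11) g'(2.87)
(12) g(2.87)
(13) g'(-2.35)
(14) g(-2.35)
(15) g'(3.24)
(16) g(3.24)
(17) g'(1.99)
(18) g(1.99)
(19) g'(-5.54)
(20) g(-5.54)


(1) = 5.00
(2) = 1.00
(3) = 317.00
(4) = -239.00
(5) = 5.28
(6) = -1.72
(7) = 2067.57
(8) = -2873.05
(9) = 483.96
(10) = -417.45
(11) = -267.20
(12) = -171.72
(13) = 151.33
(14) = -91.20
(15) = -390.19
(16) = -292.40
(17) = -81.61
(18) = -28.18
(19) = 2023.22
(20) = -2791.24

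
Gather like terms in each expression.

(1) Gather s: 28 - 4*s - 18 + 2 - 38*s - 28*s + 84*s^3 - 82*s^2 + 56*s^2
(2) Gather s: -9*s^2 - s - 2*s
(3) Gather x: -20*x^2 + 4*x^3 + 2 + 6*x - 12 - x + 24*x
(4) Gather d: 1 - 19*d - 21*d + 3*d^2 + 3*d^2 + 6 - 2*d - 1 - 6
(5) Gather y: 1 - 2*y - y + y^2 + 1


(1) = 84*s^3 - 26*s^2 - 70*s + 12
(2) = -9*s^2 - 3*s
(3) = 4*x^3 - 20*x^2 + 29*x - 10
(4) = 6*d^2 - 42*d
(5) = y^2 - 3*y + 2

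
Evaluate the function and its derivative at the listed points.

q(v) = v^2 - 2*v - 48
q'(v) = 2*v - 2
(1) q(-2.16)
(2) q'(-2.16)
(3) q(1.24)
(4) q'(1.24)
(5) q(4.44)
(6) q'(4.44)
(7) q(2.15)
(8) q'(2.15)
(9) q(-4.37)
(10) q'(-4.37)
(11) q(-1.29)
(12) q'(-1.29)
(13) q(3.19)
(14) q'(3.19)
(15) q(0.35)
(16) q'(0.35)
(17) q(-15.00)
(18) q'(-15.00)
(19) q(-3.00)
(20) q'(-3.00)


(1) = -39.01
(2) = -6.32
(3) = -48.94
(4) = 0.48
(5) = -37.17
(6) = 6.88
(7) = -47.68
(8) = 2.30
(9) = -20.16
(10) = -10.74
(11) = -43.76
(12) = -4.58
(13) = -44.20
(14) = 4.38
(15) = -48.58
(16) = -1.30
(17) = 207.00
(18) = -32.00
(19) = -33.00
(20) = -8.00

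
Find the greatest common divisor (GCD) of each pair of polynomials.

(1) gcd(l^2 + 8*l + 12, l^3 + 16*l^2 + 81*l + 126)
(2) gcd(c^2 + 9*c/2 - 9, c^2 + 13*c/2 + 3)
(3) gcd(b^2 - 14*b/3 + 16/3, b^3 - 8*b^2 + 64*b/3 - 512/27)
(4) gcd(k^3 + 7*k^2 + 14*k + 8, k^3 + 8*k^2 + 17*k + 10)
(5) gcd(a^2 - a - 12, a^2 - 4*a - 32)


(1) = l + 6
(2) = gcd((c - 3/2)*(c + 6), (c + 1/2)*(c + 6)) = c + 6
(3) = gcd((b - 8/3)*(b - 2), (b - 8/3)^3) = b - 8/3
(4) = k^2 + 3*k + 2
(5) = gcd((a - 4)*(a + 3), (a - 8)*(a + 4)) = 1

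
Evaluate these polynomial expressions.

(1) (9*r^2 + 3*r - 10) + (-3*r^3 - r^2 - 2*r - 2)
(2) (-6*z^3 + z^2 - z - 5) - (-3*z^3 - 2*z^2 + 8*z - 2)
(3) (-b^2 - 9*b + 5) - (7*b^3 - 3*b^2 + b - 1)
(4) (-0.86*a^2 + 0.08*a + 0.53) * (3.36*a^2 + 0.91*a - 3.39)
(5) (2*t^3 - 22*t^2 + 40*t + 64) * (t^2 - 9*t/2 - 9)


(1) = -3*r^3 + 8*r^2 + r - 12
(2) = -3*z^3 + 3*z^2 - 9*z - 3
(3) = -7*b^3 + 2*b^2 - 10*b + 6
(4) = -2.8896*a^4 - 0.5138*a^3 + 4.769*a^2 + 0.2111*a - 1.7967
(5) = 2*t^5 - 31*t^4 + 121*t^3 + 82*t^2 - 648*t - 576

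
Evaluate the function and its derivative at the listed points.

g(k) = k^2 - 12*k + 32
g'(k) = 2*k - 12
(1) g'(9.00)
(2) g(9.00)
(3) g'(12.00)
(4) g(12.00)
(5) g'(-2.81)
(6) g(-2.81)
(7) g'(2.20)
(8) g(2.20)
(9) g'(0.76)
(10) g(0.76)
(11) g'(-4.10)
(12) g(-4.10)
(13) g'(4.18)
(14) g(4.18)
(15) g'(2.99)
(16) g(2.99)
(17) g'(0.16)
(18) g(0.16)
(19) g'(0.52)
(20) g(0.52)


(1) = 6.00
(2) = 5.00
(3) = 12.00
(4) = 32.00
(5) = -17.62
(6) = 73.62
(7) = -7.60
(8) = 10.44
(9) = -10.48
(10) = 23.46
(11) = -20.20
(12) = 98.01
(13) = -3.64
(14) = -0.69
(15) = -6.02
(16) = 5.06
(17) = -11.68
(18) = 30.11
(19) = -10.96
(20) = 26.03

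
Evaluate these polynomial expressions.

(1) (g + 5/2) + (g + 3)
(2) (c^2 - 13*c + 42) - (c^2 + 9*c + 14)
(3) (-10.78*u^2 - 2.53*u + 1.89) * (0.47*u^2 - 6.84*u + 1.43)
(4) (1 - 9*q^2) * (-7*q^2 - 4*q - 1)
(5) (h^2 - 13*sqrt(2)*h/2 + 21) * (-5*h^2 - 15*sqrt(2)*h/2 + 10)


(1) = 2*g + 11/2
(2) = 28 - 22*c
(3) = -5.0666*u^4 + 72.5461*u^3 + 2.7781*u^2 - 16.5455*u + 2.7027
(4) = 63*q^4 + 36*q^3 + 2*q^2 - 4*q - 1
(5) = -5*h^4 + 25*sqrt(2)*h^3 + 5*h^2/2 - 445*sqrt(2)*h/2 + 210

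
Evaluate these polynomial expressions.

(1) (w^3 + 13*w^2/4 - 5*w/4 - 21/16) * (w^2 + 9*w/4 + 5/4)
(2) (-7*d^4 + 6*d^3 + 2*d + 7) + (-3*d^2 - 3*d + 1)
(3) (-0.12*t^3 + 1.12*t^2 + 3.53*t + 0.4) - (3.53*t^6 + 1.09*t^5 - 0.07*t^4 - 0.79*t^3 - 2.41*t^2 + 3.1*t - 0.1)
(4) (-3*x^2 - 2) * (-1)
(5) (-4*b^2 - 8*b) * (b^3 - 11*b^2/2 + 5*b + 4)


(1) = w^5 + 11*w^4/2 + 117*w^3/16 - w^2/16 - 289*w/64 - 105/64
(2) = -7*d^4 + 6*d^3 - 3*d^2 - d + 8
(3) = -3.53*t^6 - 1.09*t^5 + 0.07*t^4 + 0.67*t^3 + 3.53*t^2 + 0.43*t + 0.5
(4) = 3*x^2 + 2
(5) = -4*b^5 + 14*b^4 + 24*b^3 - 56*b^2 - 32*b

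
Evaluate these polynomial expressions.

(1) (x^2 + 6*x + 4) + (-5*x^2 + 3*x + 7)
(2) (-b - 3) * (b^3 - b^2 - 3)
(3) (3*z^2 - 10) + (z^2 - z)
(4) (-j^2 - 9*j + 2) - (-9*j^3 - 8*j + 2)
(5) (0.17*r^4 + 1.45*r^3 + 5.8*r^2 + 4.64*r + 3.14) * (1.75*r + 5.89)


(1) = -4*x^2 + 9*x + 11
(2) = -b^4 - 2*b^3 + 3*b^2 + 3*b + 9
(3) = 4*z^2 - z - 10
(4) = 9*j^3 - j^2 - j
(5) = 0.2975*r^5 + 3.5388*r^4 + 18.6905*r^3 + 42.282*r^2 + 32.8246*r + 18.4946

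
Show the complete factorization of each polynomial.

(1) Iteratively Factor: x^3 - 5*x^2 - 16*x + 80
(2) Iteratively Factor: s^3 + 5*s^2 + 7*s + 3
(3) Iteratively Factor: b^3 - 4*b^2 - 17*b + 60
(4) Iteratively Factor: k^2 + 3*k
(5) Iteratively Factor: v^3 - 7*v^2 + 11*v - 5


(1) = (x - 5)*(x^2 - 16) = (x - 5)*(x - 4)*(x + 4)
(2) = (s + 1)*(s^2 + 4*s + 3) = (s + 1)*(s + 3)*(s + 1)
(3) = (b - 3)*(b^2 - b - 20) = (b - 5)*(b - 3)*(b + 4)
(4) = (k + 3)*(k)
(5) = (v - 1)*(v^2 - 6*v + 5) = (v - 1)^2*(v - 5)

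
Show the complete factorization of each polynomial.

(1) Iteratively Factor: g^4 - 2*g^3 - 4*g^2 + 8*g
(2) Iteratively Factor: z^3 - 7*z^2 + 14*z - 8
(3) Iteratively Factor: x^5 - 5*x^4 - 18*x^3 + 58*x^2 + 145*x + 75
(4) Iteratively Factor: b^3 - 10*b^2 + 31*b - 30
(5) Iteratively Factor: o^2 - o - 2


(1) = (g - 2)*(g^3 - 4*g) = (g - 2)*(g + 2)*(g^2 - 2*g) = (g - 2)^2*(g + 2)*(g)
(2) = (z - 2)*(z^2 - 5*z + 4) = (z - 2)*(z - 1)*(z - 4)
(3) = (x + 1)*(x^4 - 6*x^3 - 12*x^2 + 70*x + 75) = (x + 1)^2*(x^3 - 7*x^2 - 5*x + 75) = (x - 5)*(x + 1)^2*(x^2 - 2*x - 15) = (x - 5)*(x + 1)^2*(x + 3)*(x - 5)
(4) = (b - 3)*(b^2 - 7*b + 10) = (b - 3)*(b - 2)*(b - 5)
(5) = (o + 1)*(o - 2)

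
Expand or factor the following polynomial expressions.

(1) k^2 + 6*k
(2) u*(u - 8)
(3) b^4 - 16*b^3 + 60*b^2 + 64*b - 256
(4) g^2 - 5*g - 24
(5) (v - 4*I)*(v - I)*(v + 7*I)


(1) = k*(k + 6)
(2) = u^2 - 8*u
(3) = (b - 8)^2*(b - 2)*(b + 2)
(4) = (g - 8)*(g + 3)
(5) = v^3 + 2*I*v^2 + 31*v - 28*I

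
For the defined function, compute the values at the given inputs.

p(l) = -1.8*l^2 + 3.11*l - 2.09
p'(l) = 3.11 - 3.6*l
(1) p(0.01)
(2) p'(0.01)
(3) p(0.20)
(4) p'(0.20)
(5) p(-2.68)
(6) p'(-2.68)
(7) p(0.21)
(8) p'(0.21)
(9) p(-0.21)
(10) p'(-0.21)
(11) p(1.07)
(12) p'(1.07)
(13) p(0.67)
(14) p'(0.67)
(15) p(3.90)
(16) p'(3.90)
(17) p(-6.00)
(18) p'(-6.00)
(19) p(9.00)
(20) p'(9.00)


(1) = -2.06
(2) = 3.07
(3) = -1.54
(4) = 2.39
(5) = -23.35
(6) = 12.76
(7) = -1.52
(8) = 2.35
(9) = -2.82
(10) = 3.87
(11) = -0.82
(12) = -0.74
(13) = -0.81
(14) = 0.70
(15) = -17.34
(16) = -10.93
(17) = -85.55
(18) = 24.71
(19) = -119.90
(20) = -29.29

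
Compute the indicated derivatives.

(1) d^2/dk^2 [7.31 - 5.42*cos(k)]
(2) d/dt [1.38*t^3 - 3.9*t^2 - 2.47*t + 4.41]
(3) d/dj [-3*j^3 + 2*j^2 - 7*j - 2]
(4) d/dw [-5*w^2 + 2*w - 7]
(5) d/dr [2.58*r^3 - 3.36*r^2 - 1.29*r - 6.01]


(1) = 5.42*cos(k)
(2) = 4.14*t^2 - 7.8*t - 2.47
(3) = -9*j^2 + 4*j - 7
(4) = 2 - 10*w
(5) = 7.74*r^2 - 6.72*r - 1.29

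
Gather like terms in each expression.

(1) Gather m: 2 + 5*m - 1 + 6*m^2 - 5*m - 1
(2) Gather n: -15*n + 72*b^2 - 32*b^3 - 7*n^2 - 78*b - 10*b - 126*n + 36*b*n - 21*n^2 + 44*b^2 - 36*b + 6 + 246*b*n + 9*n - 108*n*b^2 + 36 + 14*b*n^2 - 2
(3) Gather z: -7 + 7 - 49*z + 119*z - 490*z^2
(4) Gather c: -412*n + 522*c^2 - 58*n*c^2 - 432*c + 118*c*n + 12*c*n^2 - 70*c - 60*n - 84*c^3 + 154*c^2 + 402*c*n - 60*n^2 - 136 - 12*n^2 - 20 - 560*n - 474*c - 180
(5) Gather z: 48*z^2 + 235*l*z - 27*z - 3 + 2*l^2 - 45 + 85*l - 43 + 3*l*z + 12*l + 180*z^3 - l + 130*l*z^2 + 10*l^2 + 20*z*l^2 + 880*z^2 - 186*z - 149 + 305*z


(1) = 6*m^2
(2) = -32*b^3 + 116*b^2 - 124*b + n^2*(14*b - 28) + n*(-108*b^2 + 282*b - 132) + 40
(3) = -490*z^2 + 70*z
(4) = -84*c^3 + c^2*(676 - 58*n) + c*(12*n^2 + 520*n - 976) - 72*n^2 - 1032*n - 336
(5) = 12*l^2 + 96*l + 180*z^3 + z^2*(130*l + 928) + z*(20*l^2 + 238*l + 92) - 240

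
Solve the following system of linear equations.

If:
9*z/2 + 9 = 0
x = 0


Then:
x = 0
z = -2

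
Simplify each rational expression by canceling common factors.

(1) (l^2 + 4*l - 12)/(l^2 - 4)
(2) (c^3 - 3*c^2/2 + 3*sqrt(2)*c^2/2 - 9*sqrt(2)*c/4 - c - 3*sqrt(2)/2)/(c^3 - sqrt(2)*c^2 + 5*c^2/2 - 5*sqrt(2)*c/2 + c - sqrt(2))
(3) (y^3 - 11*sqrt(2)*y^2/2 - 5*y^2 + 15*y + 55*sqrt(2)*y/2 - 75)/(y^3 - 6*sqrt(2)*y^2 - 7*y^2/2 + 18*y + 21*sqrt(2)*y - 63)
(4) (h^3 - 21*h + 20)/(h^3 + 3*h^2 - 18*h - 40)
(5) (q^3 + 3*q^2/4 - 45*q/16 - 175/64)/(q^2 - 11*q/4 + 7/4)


(1) = (l + 6)/(l + 2)
(2) = (8*c^2 + c*(-16 + 12*sqrt(2)) - 24*sqrt(2))/(8*c^2 + c*(16 - 8*sqrt(2)) - 16*sqrt(2))
(3) = (4*y^2 + y*(-20 - 10*sqrt(2)) + 50*sqrt(2))/(4*y^2 + y*(-12*sqrt(2) - 14) + 42*sqrt(2))
(4) = (h - 1)/(h + 2)
(5) = (16*q^2 + 40*q + 25)/(16*q - 16)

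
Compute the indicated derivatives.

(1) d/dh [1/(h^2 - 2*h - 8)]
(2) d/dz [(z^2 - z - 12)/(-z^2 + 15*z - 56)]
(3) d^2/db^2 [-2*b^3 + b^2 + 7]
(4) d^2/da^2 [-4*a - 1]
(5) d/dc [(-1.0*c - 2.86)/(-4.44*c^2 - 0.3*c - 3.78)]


(1) = 2*(1 - h)/(-h^2 + 2*h + 8)^2
(2) = 2*(7*z^2 - 68*z + 118)/(z^4 - 30*z^3 + 337*z^2 - 1680*z + 3136)
(3) = 2 - 12*b
(4) = 0
(5) = (-4.44*c^2 - 25.3968*c + 2.922)/(19.7136*c^4 + 2.664*c^3 + 33.6564*c^2 + 2.268*c + 14.2884)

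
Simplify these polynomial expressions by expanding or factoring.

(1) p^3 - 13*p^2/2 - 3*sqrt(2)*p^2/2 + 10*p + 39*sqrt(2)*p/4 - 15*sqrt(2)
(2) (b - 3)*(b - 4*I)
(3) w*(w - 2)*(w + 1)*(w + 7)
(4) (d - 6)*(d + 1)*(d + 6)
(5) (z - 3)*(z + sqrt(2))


(1) = (p - 4)*(p - 5/2)*(p - 3*sqrt(2)/2)
(2) = b^2 - 3*b - 4*I*b + 12*I
(3) = w^4 + 6*w^3 - 9*w^2 - 14*w
(4) = d^3 + d^2 - 36*d - 36
(5) = z^2 - 3*z + sqrt(2)*z - 3*sqrt(2)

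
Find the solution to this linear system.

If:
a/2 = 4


Then:
a = 8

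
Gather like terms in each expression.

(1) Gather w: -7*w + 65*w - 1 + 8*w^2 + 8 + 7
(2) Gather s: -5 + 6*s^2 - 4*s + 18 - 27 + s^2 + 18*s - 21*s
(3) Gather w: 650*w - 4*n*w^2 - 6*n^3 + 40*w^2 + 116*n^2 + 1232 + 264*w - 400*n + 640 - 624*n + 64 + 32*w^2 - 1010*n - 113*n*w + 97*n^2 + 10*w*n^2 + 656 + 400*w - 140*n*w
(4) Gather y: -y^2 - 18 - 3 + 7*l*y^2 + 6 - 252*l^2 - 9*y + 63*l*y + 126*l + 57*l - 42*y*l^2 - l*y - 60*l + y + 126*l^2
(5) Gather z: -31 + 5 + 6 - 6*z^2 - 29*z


(1) = 8*w^2 + 58*w + 14
(2) = 7*s^2 - 7*s - 14
(3) = -6*n^3 + 213*n^2 - 2034*n + w^2*(72 - 4*n) + w*(10*n^2 - 253*n + 1314) + 2592
(4) = -126*l^2 + 123*l + y^2*(7*l - 1) + y*(-42*l^2 + 62*l - 8) - 15
(5) = -6*z^2 - 29*z - 20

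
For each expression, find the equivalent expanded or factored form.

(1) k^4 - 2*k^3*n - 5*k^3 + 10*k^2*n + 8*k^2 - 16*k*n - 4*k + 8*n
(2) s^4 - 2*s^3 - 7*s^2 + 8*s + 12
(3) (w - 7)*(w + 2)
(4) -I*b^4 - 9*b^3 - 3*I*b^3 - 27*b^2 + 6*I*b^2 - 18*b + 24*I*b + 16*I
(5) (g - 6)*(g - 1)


(1) = (k - 2)^2*(k - 1)*(k - 2*n)
(2) = (s - 3)*(s - 2)*(s + 1)*(s + 2)
(3) = w^2 - 5*w - 14
(4) = (b + 2)*(b - 8*I)*(b - I)*(-I*b - I)
(5) = g^2 - 7*g + 6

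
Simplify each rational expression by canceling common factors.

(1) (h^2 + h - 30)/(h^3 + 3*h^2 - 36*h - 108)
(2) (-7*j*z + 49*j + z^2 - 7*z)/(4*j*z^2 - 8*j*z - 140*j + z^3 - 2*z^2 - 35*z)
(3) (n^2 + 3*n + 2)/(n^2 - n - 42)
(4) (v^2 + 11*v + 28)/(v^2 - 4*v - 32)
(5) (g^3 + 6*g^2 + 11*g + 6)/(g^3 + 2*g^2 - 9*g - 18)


(1) = (h - 5)/(h^2 - 3*h - 18)
(2) = (-7*j + z)/(4*j*z + 20*j + z^2 + 5*z)
(3) = (n^2 + 3*n + 2)/(n^2 - n - 42)
(4) = (v + 7)/(v - 8)
(5) = (g + 1)/(g - 3)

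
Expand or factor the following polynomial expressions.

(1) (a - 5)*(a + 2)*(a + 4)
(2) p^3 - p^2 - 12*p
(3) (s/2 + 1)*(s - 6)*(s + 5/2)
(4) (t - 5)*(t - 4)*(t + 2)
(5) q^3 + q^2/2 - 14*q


(1) = a^3 + a^2 - 22*a - 40
(2) = p*(p - 4)*(p + 3)
(3) = s^3/2 - 3*s^2/4 - 11*s - 15
(4) = t^3 - 7*t^2 + 2*t + 40
(5) = q*(q - 7/2)*(q + 4)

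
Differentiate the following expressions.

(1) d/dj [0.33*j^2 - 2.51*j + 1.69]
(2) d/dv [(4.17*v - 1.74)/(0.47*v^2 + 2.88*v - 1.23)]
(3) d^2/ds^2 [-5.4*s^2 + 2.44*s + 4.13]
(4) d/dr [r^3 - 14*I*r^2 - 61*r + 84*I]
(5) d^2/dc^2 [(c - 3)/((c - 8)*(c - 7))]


(1) = 0.66*j - 2.51
(2) = (-1.9599*v^2 + 1.6356*v - 0.1179)/(0.2209*v^4 + 2.7072*v^3 + 7.1382*v^2 - 7.0848*v + 1.5129)
(3) = -10.8000000000000
(4) = 3*r^2 - 28*I*r - 61
(5) = 2*(c^3 - 9*c^2 - 33*c + 333)/(c^6 - 45*c^5 + 843*c^4 - 8415*c^3 + 47208*c^2 - 141120*c + 175616)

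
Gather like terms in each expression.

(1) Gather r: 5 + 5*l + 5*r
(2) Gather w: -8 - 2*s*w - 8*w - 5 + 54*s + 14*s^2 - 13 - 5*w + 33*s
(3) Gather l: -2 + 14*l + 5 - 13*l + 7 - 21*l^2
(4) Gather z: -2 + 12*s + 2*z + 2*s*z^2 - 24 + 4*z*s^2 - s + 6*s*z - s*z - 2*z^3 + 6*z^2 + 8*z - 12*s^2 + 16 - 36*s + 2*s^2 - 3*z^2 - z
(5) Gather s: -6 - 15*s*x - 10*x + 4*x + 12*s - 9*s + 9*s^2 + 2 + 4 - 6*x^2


(1) = 5*l + 5*r + 5
(2) = 14*s^2 + 87*s + w*(-2*s - 13) - 26
(3) = -21*l^2 + l + 10
(4) = -10*s^2 - 25*s - 2*z^3 + z^2*(2*s + 3) + z*(4*s^2 + 5*s + 9) - 10
(5) = 9*s^2 + s*(3 - 15*x) - 6*x^2 - 6*x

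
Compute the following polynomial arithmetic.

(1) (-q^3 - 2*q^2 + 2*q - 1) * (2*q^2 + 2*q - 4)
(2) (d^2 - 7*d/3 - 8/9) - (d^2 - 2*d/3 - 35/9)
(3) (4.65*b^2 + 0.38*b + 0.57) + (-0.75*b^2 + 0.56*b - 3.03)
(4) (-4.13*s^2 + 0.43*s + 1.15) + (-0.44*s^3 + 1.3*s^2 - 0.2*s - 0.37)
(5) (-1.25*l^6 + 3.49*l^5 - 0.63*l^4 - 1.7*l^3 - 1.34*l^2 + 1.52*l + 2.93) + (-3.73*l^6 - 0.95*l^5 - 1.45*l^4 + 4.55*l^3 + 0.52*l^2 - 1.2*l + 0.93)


(1) = -2*q^5 - 6*q^4 + 4*q^3 + 10*q^2 - 10*q + 4
(2) = 3 - 5*d/3
(3) = 3.9*b^2 + 0.94*b - 2.46
(4) = -0.44*s^3 - 2.83*s^2 + 0.23*s + 0.78
(5) = -4.98*l^6 + 2.54*l^5 - 2.08*l^4 + 2.85*l^3 - 0.82*l^2 + 0.32*l + 3.86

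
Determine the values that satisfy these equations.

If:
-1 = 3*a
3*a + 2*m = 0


Then:
a = -1/3
m = 1/2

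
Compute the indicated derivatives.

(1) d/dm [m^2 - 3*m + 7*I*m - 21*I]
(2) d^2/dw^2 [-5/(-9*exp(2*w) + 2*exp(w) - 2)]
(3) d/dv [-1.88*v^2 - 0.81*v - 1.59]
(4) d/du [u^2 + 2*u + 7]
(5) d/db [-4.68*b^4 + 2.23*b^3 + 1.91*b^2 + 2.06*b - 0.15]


(1) = 2*m - 3 + 7*I
(2) = 10*((1 - 18*exp(w))*(9*exp(2*w) - 2*exp(w) + 2) + 4*(9*exp(w) - 1)^2*exp(w))*exp(w)/(9*exp(2*w) - 2*exp(w) + 2)^3
(3) = -3.76*v - 0.81
(4) = 2*u + 2
(5) = -18.72*b^3 + 6.69*b^2 + 3.82*b + 2.06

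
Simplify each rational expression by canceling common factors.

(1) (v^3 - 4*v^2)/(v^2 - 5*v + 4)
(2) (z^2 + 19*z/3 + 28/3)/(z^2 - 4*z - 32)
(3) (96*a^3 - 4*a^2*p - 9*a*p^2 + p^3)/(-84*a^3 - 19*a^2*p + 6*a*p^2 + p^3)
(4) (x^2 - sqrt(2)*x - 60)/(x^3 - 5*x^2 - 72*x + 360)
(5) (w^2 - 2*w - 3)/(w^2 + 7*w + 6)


(1) = v^2/(v - 1)
(2) = (3*z + 7)/(3*z - 24)
(3) = (-8*a + p)/(7*a + p)
(4) = (x + 5*sqrt(2))/(x^2 + x*(-5 + 6*sqrt(2)) - 30*sqrt(2))
(5) = (w - 3)/(w + 6)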